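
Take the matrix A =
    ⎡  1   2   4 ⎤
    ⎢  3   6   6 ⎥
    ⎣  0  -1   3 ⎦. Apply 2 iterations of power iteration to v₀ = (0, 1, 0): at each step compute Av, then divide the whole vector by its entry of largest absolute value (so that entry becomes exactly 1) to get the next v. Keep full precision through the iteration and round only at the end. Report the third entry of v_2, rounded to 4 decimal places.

-0.2500

Av0 = (2.00000, 6.00000, -1.00000); divide by 6.00000 → v1 = (0.33333, 1.00000, -0.16667)
Av1 = (1.66667, 6.00000, -1.50000); divide by 6.00000 → v2 = (0.27778, 1.00000, -0.25000)
Requested entry of v2: -9/36 = -0.2500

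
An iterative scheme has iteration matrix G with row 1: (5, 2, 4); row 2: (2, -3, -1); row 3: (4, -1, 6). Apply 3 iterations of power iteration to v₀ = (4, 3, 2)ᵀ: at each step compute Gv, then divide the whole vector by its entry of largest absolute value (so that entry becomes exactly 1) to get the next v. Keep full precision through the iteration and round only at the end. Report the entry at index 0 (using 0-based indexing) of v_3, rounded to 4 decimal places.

Gv0 = (34.00000, -3.00000, 25.00000); divide by 34.00000 → v1 = (1.00000, -0.08824, 0.73529)
Gv1 = (7.76471, 1.52941, 8.50000); divide by 8.50000 → v2 = (0.91349, 0.17993, 1.00000)
Gv2 = (8.92734, 0.28720, 9.47405); divide by 9.47405 → v3 = (0.94229, 0.03031, 1.00000)
Requested entry of v3: 2580/2738 = 0.9423

0.9423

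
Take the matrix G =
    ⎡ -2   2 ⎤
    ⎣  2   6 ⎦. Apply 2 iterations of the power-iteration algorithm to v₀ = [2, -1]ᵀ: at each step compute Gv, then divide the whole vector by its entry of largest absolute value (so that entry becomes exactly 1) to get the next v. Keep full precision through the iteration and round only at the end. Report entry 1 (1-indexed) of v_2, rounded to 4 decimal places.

-0.3333

Gv0 = (-6.00000, -2.00000); divide by -6.00000 → v1 = (1.00000, 0.33333)
Gv1 = (-1.33333, 4.00000); divide by 4.00000 → v2 = (-0.33333, 1.00000)
Requested entry of v2: 8/-24 = -0.3333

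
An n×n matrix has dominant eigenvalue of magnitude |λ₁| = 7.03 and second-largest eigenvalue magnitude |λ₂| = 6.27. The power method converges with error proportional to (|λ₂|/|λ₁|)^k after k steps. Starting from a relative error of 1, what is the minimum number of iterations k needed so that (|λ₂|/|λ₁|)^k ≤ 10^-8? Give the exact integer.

|λ₂/λ₁| = 6.27/7.03 = 0.89189
Need k ≥ ln(10^-8) / ln(0.89189) = -18.4207 / -0.1144 ≈ 161.005
Smallest integer k satisfying the bound: 162

162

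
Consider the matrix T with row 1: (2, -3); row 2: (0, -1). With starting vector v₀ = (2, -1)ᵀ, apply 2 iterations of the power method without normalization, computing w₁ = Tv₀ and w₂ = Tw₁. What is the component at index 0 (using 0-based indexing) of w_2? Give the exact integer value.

w1 = Tv₀ = (2·2 + (-3)·(-1); 0·2 + (-1)·(-1)) = (7, 1)
w2 = Tw1 = (2·7 + (-3)·1; 0·7 + (-1)·1) = (11, -1)
The requested component of w2 is 11.

11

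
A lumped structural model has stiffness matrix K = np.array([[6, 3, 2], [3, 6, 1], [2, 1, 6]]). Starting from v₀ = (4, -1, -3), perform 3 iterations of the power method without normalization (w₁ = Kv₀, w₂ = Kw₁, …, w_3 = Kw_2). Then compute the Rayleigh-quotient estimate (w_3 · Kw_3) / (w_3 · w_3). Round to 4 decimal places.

w1 = Kv₀ = (6·4 + 3·(-1) + 2·(-3); 3·4 + 6·(-1) + 1·(-3); 2·4 + 1·(-1) + 6·(-3)) = (15, 3, -11)
w2 = Kw1 = (6·15 + 3·3 + 2·(-11); 3·15 + 6·3 + 1·(-11); 2·15 + 1·3 + 6·(-11)) = (77, 52, -33)
w3 = Kw2 = (552, 510, 8)
Kw3 = (4858, 4724, 1662)
w3·Kw3 = 552·4858 + 510·4724 + 8·1662 = 5104152; w3·w3 = 552·552 + 510·510 + 8·8 = 564868
λ ≈ 5104152/564868 = 9.0360

9.0360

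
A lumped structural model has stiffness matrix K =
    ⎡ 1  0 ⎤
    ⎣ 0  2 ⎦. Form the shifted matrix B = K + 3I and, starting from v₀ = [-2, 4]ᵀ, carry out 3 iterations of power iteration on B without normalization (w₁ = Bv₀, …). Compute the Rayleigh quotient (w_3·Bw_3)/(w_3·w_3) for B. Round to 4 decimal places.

B = K + 3I has rows (4, 0); (0, 5)
w1 = Bv₀ = (4·(-2) + 0·4; 0·(-2) + 5·4) = (-8, 20)
w2 = Bw1 = (4·(-8) + 0·20; 0·(-8) + 5·20) = (-32, 100)
w3 = Bw2 = (-128, 500)
Bw3 = (-512, 2500)
w3·Bw3 = 1315536; w3·w3 = 266384; μ ≈ 1315536/266384 = 4.9385

4.9385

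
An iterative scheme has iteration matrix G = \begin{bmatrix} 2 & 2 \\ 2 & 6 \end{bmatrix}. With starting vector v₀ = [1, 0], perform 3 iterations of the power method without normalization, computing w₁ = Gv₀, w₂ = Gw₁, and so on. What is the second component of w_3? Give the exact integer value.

w1 = Gv₀ = (2, 2)
w2 = Gw1 = (8, 16)
w3 = Gw2 = (48, 112)
The requested component of w3 is 112.

112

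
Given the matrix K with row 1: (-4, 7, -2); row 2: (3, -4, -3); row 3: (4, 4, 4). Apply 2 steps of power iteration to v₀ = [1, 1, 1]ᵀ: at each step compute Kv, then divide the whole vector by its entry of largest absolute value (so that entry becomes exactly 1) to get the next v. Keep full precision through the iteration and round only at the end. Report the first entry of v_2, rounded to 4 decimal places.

1.0000

Kv0 = (1.00000, -4.00000, 12.00000); divide by 12.00000 → v1 = (0.08333, -0.33333, 1.00000)
Kv1 = (-4.66667, -1.41667, 3.00000); divide by -4.66667 → v2 = (1.00000, 0.30357, -0.64286)
Requested entry of v2: -56/-56 = 1.0000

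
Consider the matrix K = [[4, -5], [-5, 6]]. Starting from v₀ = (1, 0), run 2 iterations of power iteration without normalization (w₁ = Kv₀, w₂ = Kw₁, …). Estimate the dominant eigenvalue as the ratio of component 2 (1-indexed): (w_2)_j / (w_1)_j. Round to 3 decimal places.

w1 = Kv₀ = (4·1 + (-5)·0; (-5)·1 + 6·0) = (4, -5)
w2 = Kw1 = (4·4 + (-5)·(-5); (-5)·4 + 6·(-5)) = (41, -50)
Ratio at component: -50 / -5 = 10.000

λ ≈ 10.000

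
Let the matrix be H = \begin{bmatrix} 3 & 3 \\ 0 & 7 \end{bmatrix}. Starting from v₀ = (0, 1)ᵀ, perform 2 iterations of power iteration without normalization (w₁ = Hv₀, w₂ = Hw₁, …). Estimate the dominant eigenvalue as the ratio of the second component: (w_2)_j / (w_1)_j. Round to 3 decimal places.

λ ≈ 7.000

w1 = Hv₀ = (3·0 + 3·1; 0·0 + 7·1) = (3, 7)
w2 = Hw1 = (3·3 + 3·7; 0·3 + 7·7) = (30, 49)
Ratio at component: 49 / 7 = 7.000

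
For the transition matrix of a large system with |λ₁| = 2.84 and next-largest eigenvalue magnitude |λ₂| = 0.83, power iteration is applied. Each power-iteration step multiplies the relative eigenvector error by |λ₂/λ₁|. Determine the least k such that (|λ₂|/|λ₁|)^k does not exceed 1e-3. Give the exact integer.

|λ₂/λ₁| = 0.83/2.84 = 0.29225
Need k ≥ ln(1e-3) / ln(0.29225) = -6.9078 / -1.2301 ≈ 5.615
Smallest integer k satisfying the bound: 6

6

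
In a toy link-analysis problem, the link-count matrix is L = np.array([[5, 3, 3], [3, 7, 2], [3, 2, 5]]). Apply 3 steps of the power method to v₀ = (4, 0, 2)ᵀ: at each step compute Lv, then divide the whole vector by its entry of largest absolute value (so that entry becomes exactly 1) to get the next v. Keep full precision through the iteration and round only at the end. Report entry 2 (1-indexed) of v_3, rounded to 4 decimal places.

Lv0 = (26.00000, 16.00000, 22.00000); divide by 26.00000 → v1 = (1.00000, 0.61538, 0.84615)
Lv1 = (9.38462, 9.00000, 8.46154); divide by 9.38462 → v2 = (1.00000, 0.95902, 0.90164)
Lv2 = (10.58197, 11.51639, 9.42623); divide by 11.51639 → v3 = (0.91886, 1.00000, 0.81851)
Requested entry of v3: 2810/2810 = 1.0000

1.0000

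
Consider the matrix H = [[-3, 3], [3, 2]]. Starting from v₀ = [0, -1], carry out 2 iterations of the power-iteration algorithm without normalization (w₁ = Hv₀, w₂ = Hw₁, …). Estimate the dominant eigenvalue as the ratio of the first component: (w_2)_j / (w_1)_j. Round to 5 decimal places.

-1.00000

w1 = Hv₀ = ((-3)·0 + 3·(-1); 3·0 + 2·(-1)) = (-3, -2)
w2 = Hw1 = ((-3)·(-3) + 3·(-2); 3·(-3) + 2·(-2)) = (3, -13)
Ratio at component: 3 / -3 = -1.00000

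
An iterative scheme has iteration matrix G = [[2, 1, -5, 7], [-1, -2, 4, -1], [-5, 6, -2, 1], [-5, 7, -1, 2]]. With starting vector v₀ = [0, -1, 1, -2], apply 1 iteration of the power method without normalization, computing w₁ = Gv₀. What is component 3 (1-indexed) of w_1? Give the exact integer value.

-10

w1 = Gv₀ = (-20, 8, -10, -12)
The requested component of w1 is -10.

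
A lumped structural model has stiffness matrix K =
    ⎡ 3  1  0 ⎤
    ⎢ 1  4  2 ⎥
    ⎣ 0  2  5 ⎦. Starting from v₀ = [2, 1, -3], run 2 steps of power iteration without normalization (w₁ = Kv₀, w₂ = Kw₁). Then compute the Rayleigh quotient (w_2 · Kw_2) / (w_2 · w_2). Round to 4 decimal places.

w1 = Kv₀ = (3·2 + 1·1 + 0·(-3); 1·2 + 4·1 + 2·(-3); 0·2 + 2·1 + 5·(-3)) = (7, 0, -13)
w2 = Kw1 = (3·7 + 1·0 + 0·(-13); 1·7 + 4·0 + 2·(-13); 0·7 + 2·0 + 5·(-13)) = (21, -19, -65)
Kw2 = (44, -185, -363)
w2·Kw2 = 21·44 + (-19)·(-185) + (-65)·(-363) = 28034; w2·w2 = 21·21 + (-19)·(-19) + (-65)·(-65) = 5027
λ ≈ 28034/5027 = 5.5767

λ ≈ 5.5767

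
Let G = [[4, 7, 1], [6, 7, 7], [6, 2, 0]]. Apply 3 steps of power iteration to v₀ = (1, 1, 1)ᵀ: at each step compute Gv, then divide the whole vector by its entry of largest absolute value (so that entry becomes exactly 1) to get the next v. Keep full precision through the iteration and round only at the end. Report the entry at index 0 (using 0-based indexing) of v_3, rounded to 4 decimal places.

Gv0 = (12.00000, 20.00000, 8.00000); divide by 20.00000 → v1 = (0.60000, 1.00000, 0.40000)
Gv1 = (9.80000, 13.40000, 5.60000); divide by 13.40000 → v2 = (0.73134, 1.00000, 0.41791)
Gv2 = (10.34328, 14.31343, 6.38806); divide by 14.31343 → v3 = (0.72263, 1.00000, 0.44630)
Requested entry of v3: 2772/3836 = 0.7226

0.7226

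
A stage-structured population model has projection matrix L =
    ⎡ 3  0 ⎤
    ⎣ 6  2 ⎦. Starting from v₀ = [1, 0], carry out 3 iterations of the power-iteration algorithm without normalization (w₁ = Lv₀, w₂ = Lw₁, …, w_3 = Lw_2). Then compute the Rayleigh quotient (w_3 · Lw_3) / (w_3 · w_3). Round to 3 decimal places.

w1 = Lv₀ = (3, 6)
w2 = Lw1 = (9, 30)
w3 = Lw2 = (27, 114)
Lw3 = (81, 390)
w3·Lw3 = 27·81 + 114·390 = 46647; w3·w3 = 27·27 + 114·114 = 13725
λ ≈ 46647/13725 = 3.399

3.399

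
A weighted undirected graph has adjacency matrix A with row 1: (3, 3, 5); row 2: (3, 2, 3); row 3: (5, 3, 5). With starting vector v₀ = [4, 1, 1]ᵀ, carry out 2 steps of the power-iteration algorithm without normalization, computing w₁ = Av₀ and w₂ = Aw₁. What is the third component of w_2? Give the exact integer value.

291

w1 = Av₀ = (20, 17, 28)
w2 = Aw1 = (251, 178, 291)
The requested component of w2 is 291.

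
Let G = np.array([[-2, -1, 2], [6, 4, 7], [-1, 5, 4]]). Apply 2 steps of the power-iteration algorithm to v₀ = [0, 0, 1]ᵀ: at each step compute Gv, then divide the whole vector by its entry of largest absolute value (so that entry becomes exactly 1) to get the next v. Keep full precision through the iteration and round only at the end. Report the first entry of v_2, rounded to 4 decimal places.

-0.0441

Gv0 = (2.00000, 7.00000, 4.00000); divide by 7.00000 → v1 = (0.28571, 1.00000, 0.57143)
Gv1 = (-0.42857, 9.71429, 7.00000); divide by 9.71429 → v2 = (-0.04412, 1.00000, 0.72059)
Requested entry of v2: -3/68 = -0.0441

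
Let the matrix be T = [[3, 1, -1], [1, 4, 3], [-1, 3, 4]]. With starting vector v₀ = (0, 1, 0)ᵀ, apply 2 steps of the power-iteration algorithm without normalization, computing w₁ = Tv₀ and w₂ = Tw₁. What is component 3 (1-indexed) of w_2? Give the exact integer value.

w1 = Tv₀ = (3·0 + 1·1 + (-1)·0; 1·0 + 4·1 + 3·0; (-1)·0 + 3·1 + 4·0) = (1, 4, 3)
w2 = Tw1 = (3·1 + 1·4 + (-1)·3; 1·1 + 4·4 + 3·3; (-1)·1 + 3·4 + 4·3) = (4, 26, 23)
The requested component of w2 is 23.

23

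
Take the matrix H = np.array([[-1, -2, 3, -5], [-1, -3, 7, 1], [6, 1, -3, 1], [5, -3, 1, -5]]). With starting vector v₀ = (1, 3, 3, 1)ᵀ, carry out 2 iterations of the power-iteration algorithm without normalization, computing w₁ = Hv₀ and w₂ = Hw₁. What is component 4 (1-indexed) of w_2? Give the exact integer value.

w1 = Hv₀ = ((-1)·1 + (-2)·3 + 3·3 + (-5)·1; (-1)·1 + (-3)·3 + 7·3 + 1·1; 6·1 + 1·3 + (-3)·3 + 1·1; 5·1 + (-3)·3 + 1·3 + (-5)·1) = (-3, 12, 1, -6)
w2 = Hw1 = ((-1)·(-3) + (-2)·12 + 3·1 + (-5)·(-6); (-1)·(-3) + (-3)·12 + 7·1 + 1·(-6); 6·(-3) + 1·12 + (-3)·1 + 1·(-6); 5·(-3) + (-3)·12 + 1·1 + (-5)·(-6)) = (12, -32, -15, -20)
The requested component of w2 is -20.

-20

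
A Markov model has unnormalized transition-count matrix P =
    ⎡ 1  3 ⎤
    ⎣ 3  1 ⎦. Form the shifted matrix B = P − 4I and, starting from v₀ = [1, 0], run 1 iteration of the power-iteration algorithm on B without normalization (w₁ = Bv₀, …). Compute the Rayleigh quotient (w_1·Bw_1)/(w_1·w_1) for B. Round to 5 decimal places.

B = P − 4I has rows (-3, 3); (3, -3)
w1 = Bv₀ = ((-3)·1 + 3·0; 3·1 + (-3)·0) = (-3, 3)
Bw1 = (18, -18)
w1·Bw1 = -108; w1·w1 = 18; μ ≈ -108/18 = -6.00000

μ ≈ -6.00000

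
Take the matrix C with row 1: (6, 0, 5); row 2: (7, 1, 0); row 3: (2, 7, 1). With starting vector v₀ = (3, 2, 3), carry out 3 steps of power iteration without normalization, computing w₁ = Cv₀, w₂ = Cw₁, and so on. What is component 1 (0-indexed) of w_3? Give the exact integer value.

w1 = Cv₀ = (6·3 + 0·2 + 5·3; 7·3 + 1·2 + 0·3; 2·3 + 7·2 + 1·3) = (33, 23, 23)
w2 = Cw1 = (6·33 + 0·23 + 5·23; 7·33 + 1·23 + 0·23; 2·33 + 7·23 + 1·23) = (313, 254, 250)
w3 = Cw2 = (3128, 2445, 2654)
The requested component of w3 is 2445.

2445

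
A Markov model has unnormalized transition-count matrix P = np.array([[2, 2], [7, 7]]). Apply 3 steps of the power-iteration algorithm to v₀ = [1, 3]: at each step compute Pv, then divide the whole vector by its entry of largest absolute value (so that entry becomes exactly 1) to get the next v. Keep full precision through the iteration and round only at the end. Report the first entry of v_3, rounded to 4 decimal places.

Pv0 = (8.00000, 28.00000); divide by 28.00000 → v1 = (0.28571, 1.00000)
Pv1 = (2.57143, 9.00000); divide by 9.00000 → v2 = (0.28571, 1.00000)
Pv2 = (2.57143, 9.00000); divide by 9.00000 → v3 = (0.28571, 1.00000)
Requested entry of v3: 648/2268 = 0.2857

0.2857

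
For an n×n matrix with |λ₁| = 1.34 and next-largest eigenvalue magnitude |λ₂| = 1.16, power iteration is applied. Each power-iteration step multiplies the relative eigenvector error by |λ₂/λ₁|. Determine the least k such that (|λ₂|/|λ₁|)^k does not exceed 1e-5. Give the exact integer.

80

|λ₂/λ₁| = 1.16/1.34 = 0.86567
Need k ≥ ln(1e-5) / ln(0.86567) = -11.5129 / -0.1442 ≈ 79.813
Smallest integer k satisfying the bound: 80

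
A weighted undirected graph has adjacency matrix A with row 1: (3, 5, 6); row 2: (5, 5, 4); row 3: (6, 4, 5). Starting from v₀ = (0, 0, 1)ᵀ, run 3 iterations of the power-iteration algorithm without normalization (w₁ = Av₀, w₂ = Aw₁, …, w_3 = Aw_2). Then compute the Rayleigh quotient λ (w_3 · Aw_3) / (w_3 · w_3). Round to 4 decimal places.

λ ≈ 14.3484

w1 = Av₀ = (3·0 + 5·0 + 6·1; 5·0 + 5·0 + 4·1; 6·0 + 4·0 + 5·1) = (6, 4, 5)
w2 = Aw1 = (3·6 + 5·4 + 6·5; 5·6 + 5·4 + 4·5; 6·6 + 4·4 + 5·5) = (68, 70, 77)
w3 = Aw2 = (1016, 998, 1073)
Aw3 = (14476, 14362, 15453)
w3·Aw3 = 1016·14476 + 998·14362 + 1073·15453 = 45621961; w3·w3 = 1016·1016 + 998·998 + 1073·1073 = 3179589
λ ≈ 45621961/3179589 = 14.3484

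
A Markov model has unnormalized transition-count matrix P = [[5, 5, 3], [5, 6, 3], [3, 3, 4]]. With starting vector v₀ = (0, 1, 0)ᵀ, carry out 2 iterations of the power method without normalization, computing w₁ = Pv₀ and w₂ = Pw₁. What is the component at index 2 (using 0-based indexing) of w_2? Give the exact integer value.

w1 = Pv₀ = (5, 6, 3)
w2 = Pw1 = (64, 70, 45)
The requested component of w2 is 45.

45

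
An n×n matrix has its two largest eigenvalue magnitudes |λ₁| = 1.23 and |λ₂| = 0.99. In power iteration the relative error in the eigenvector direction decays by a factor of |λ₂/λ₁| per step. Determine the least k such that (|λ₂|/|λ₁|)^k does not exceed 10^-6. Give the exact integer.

|λ₂/λ₁| = 0.99/1.23 = 0.80488
Need k ≥ ln(10^-6) / ln(0.80488) = -13.8155 / -0.2171 ≈ 63.647
Smallest integer k satisfying the bound: 64

64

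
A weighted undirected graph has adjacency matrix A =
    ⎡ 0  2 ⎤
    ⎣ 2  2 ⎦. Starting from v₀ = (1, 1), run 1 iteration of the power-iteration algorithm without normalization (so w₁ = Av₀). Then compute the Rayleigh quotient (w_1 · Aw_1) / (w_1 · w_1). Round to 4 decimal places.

λ ≈ 3.2000

w1 = Av₀ = (0·1 + 2·1; 2·1 + 2·1) = (2, 4)
Aw1 = (8, 12)
w1·Aw1 = 2·8 + 4·12 = 64; w1·w1 = 2·2 + 4·4 = 20
λ ≈ 64/20 = 3.2000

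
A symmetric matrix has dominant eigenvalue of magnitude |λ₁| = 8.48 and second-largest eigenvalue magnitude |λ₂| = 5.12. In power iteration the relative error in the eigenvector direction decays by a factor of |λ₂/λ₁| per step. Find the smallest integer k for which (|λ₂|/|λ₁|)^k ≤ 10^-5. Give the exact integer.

|λ₂/λ₁| = 5.12/8.48 = 0.60377
Need k ≥ ln(10^-5) / ln(0.60377) = -11.5129 / -0.5046 ≈ 22.818
Smallest integer k satisfying the bound: 23

23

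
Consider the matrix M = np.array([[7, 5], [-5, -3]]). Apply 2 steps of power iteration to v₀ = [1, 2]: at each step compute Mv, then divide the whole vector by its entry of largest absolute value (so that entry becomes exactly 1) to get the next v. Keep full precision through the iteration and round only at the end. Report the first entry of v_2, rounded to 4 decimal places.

Mv0 = (17.00000, -11.00000); divide by 17.00000 → v1 = (1.00000, -0.64706)
Mv1 = (3.76471, -3.05882); divide by 3.76471 → v2 = (1.00000, -0.81250)
Requested entry of v2: 64/64 = 1.0000

1.0000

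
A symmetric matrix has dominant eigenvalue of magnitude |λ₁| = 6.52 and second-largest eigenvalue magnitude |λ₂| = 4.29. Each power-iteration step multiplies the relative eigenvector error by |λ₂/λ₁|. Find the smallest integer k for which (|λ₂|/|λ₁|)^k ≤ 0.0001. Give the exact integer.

|λ₂/λ₁| = 4.29/6.52 = 0.65798
Need k ≥ ln(0.0001) / ln(0.65798) = -9.2103 / -0.4186 ≈ 22.003
Smallest integer k satisfying the bound: 23

23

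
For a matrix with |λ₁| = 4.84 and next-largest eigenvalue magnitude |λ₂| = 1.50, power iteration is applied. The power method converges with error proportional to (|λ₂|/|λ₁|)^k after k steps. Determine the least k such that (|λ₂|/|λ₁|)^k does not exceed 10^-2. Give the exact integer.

4

|λ₂/λ₁| = 1.50/4.84 = 0.30992
Need k ≥ ln(10^-2) / ln(0.30992) = -4.6052 / -1.1714 ≈ 3.931
Smallest integer k satisfying the bound: 4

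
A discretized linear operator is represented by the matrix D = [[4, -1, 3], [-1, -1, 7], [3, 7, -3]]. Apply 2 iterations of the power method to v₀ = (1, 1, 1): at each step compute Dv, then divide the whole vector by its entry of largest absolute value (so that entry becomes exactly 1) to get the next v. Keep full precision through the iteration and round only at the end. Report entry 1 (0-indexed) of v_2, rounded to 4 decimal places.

Dv0 = (6.00000, 5.00000, 7.00000); divide by 7.00000 → v1 = (0.85714, 0.71429, 1.00000)
Dv1 = (5.71429, 5.42857, 4.57143); divide by 5.71429 → v2 = (1.00000, 0.95000, 0.80000)
Requested entry of v2: 38/40 = 0.9500

0.9500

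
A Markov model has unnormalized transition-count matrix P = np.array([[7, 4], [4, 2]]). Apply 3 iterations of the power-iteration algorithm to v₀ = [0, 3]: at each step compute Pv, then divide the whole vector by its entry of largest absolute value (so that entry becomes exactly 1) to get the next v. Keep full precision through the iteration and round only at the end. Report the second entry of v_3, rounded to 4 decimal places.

Pv0 = (12.00000, 6.00000); divide by 12.00000 → v1 = (1.00000, 0.50000)
Pv1 = (9.00000, 5.00000); divide by 9.00000 → v2 = (1.00000, 0.55556)
Pv2 = (9.22222, 5.11111); divide by 9.22222 → v3 = (1.00000, 0.55422)
Requested entry of v3: 552/996 = 0.5542

0.5542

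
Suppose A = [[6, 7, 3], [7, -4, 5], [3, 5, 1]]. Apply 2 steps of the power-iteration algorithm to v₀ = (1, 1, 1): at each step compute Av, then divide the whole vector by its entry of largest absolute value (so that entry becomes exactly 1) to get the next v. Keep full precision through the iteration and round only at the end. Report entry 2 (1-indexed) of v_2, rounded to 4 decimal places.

Av0 = (16.00000, 8.00000, 9.00000); divide by 16.00000 → v1 = (1.00000, 0.50000, 0.56250)
Av1 = (11.18750, 7.81250, 6.06250); divide by 11.18750 → v2 = (1.00000, 0.69832, 0.54190)
Requested entry of v2: 125/179 = 0.6983

0.6983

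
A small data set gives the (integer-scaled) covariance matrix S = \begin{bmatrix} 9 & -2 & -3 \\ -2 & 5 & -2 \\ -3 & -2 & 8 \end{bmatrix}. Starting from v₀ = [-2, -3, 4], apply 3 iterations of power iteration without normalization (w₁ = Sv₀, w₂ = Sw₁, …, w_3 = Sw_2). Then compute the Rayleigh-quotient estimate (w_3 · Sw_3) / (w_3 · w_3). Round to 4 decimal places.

11.2599

w1 = Sv₀ = (9·(-2) + (-2)·(-3) + (-3)·4; (-2)·(-2) + 5·(-3) + (-2)·4; (-3)·(-2) + (-2)·(-3) + 8·4) = (-24, -19, 44)
w2 = Sw1 = (9·(-24) + (-2)·(-19) + (-3)·44; (-2)·(-24) + 5·(-19) + (-2)·44; (-3)·(-24) + (-2)·(-19) + 8·44) = (-310, -135, 462)
w3 = Sw2 = (-3906, -979, 4896)
Sw3 = (-47884, -6875, 52844)
w3·Sw3 = (-3906)·(-47884) + (-979)·(-6875) + 4896·52844 = 452489753; w3·w3 = (-3906)·(-3906) + (-979)·(-979) + 4896·4896 = 40186093
λ ≈ 452489753/40186093 = 11.2599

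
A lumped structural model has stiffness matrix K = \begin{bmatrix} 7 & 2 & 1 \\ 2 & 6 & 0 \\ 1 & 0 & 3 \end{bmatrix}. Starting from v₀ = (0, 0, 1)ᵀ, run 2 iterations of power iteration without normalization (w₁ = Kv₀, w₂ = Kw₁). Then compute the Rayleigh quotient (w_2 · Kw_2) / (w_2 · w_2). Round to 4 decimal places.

6.3922

w1 = Kv₀ = (7·0 + 2·0 + 1·1; 2·0 + 6·0 + 0·1; 1·0 + 0·0 + 3·1) = (1, 0, 3)
w2 = Kw1 = (7·1 + 2·0 + 1·3; 2·1 + 6·0 + 0·3; 1·1 + 0·0 + 3·3) = (10, 2, 10)
Kw2 = (84, 32, 40)
w2·Kw2 = 10·84 + 2·32 + 10·40 = 1304; w2·w2 = 10·10 + 2·2 + 10·10 = 204
λ ≈ 1304/204 = 6.3922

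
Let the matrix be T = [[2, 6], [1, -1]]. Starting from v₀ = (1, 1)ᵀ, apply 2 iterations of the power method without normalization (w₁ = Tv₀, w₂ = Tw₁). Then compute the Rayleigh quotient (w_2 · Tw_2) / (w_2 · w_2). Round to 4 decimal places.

λ ≈ 4.2000

w1 = Tv₀ = (2·1 + 6·1; 1·1 + (-1)·1) = (8, 0)
w2 = Tw1 = (2·8 + 6·0; 1·8 + (-1)·0) = (16, 8)
Tw2 = (80, 8)
w2·Tw2 = 16·80 + 8·8 = 1344; w2·w2 = 16·16 + 8·8 = 320
λ ≈ 1344/320 = 4.2000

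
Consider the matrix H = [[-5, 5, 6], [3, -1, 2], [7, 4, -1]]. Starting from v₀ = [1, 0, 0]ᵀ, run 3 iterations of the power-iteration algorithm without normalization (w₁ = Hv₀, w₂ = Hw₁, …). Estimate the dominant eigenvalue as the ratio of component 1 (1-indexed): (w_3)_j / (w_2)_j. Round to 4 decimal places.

w1 = Hv₀ = ((-5)·1 + 5·0 + 6·0; 3·1 + (-1)·0 + 2·0; 7·1 + 4·0 + (-1)·0) = (-5, 3, 7)
w2 = Hw1 = ((-5)·(-5) + 5·3 + 6·7; 3·(-5) + (-1)·3 + 2·7; 7·(-5) + 4·3 + (-1)·7) = (82, -4, -30)
w3 = Hw2 = (-610, 190, 588)
Ratio at component: -610 / 82 = -7.4390

λ ≈ -7.4390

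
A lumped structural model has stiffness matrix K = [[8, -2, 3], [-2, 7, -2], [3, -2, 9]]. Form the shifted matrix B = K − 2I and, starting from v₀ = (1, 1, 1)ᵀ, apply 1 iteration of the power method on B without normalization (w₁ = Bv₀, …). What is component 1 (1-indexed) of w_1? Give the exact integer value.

B = K − 2I has rows (6, -2, 3); (-2, 5, -2); (3, -2, 7)
w1 = Bv₀ = (7, 1, 8)
Requested component of w1: 7

7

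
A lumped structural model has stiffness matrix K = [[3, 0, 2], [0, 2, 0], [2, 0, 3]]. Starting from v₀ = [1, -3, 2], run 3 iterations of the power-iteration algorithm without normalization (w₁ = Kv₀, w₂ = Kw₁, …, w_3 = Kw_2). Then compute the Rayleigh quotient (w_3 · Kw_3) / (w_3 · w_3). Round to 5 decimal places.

4.97560

w1 = Kv₀ = (3·1 + 0·(-3) + 2·2; 0·1 + 2·(-3) + 0·2; 2·1 + 0·(-3) + 3·2) = (7, -6, 8)
w2 = Kw1 = (3·7 + 0·(-6) + 2·8; 0·7 + 2·(-6) + 0·8; 2·7 + 0·(-6) + 3·8) = (37, -12, 38)
w3 = Kw2 = (187, -24, 188)
Kw3 = (937, -48, 938)
w3·Kw3 = 187·937 + (-24)·(-48) + 188·938 = 352715; w3·w3 = 187·187 + (-24)·(-24) + 188·188 = 70889
λ ≈ 352715/70889 = 4.97560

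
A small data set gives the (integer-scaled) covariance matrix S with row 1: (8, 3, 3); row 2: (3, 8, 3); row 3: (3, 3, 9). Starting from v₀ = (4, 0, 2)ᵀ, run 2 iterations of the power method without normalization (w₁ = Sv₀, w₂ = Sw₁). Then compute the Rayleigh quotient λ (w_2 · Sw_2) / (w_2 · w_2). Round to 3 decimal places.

w1 = Sv₀ = (38, 18, 30)
w2 = Sw1 = (448, 348, 438)
Sw2 = (5942, 5442, 6330)
w2·Sw2 = 448·5942 + 348·5442 + 438·6330 = 7328372; w2·w2 = 448·448 + 348·348 + 438·438 = 513652
λ ≈ 7328372/513652 = 14.267

λ ≈ 14.267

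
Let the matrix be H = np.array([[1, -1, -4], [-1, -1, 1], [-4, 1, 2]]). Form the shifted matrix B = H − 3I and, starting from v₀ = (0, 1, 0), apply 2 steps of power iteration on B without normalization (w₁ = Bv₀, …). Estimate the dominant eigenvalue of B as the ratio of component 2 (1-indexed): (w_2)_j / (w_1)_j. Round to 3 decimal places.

-4.500

B = H − 3I has rows (-2, -1, -4); (-1, -4, 1); (-4, 1, -1)
w1 = Bv₀ = (-1, -4, 1)
w2 = Bw1 = (2, 18, -1)
Ratio: 18/-4 = -4.500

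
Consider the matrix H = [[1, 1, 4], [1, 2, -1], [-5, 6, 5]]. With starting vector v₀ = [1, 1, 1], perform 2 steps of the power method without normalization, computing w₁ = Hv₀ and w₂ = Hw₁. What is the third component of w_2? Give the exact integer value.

12

w1 = Hv₀ = (6, 2, 6)
w2 = Hw1 = (32, 4, 12)
The requested component of w2 is 12.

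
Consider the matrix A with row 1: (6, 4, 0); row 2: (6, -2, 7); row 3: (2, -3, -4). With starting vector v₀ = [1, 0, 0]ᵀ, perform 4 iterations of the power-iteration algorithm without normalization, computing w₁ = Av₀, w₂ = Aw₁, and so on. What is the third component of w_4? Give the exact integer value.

w1 = Av₀ = (6·1 + 4·0 + 0·0; 6·1 + (-2)·0 + 7·0; 2·1 + (-3)·0 + (-4)·0) = (6, 6, 2)
w2 = Aw1 = (6·6 + 4·6 + 0·2; 6·6 + (-2)·6 + 7·2; 2·6 + (-3)·6 + (-4)·2) = (60, 38, -14)
w3 = Aw2 = (512, 186, 62)
w4 = Aw3 = (3816, 3134, 218)
The requested component of w4 is 218.

218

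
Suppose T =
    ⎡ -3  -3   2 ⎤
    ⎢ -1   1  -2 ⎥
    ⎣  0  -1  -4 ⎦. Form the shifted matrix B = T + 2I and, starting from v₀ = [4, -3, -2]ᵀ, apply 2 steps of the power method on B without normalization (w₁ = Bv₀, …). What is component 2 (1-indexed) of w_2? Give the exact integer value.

-42

B = T + 2I has rows (-1, -3, 2); (-1, 3, -2); (0, -1, -2)
w1 = Bv₀ = (1, -9, 7)
w2 = Bw1 = (40, -42, -5)
Requested component of w2: -42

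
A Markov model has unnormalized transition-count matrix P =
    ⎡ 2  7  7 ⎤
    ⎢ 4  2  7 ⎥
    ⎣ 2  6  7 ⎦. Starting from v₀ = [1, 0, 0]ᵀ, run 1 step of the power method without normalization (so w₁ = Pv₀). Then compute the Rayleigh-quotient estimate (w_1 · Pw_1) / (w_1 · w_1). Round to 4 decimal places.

w1 = Pv₀ = (2·1 + 7·0 + 7·0; 4·1 + 2·0 + 7·0; 2·1 + 6·0 + 7·0) = (2, 4, 2)
Pw1 = (46, 30, 42)
w1·Pw1 = 2·46 + 4·30 + 2·42 = 296; w1·w1 = 2·2 + 4·4 + 2·2 = 24
λ ≈ 296/24 = 12.3333

12.3333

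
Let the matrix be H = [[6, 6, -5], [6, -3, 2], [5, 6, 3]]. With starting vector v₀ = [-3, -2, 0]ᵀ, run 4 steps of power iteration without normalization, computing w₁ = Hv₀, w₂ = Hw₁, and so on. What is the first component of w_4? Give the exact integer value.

w1 = Hv₀ = (6·(-3) + 6·(-2) + (-5)·0; 6·(-3) + (-3)·(-2) + 2·0; 5·(-3) + 6·(-2) + 3·0) = (-30, -12, -27)
w2 = Hw1 = (6·(-30) + 6·(-12) + (-5)·(-27); 6·(-30) + (-3)·(-12) + 2·(-27); 5·(-30) + 6·(-12) + 3·(-27)) = (-117, -198, -303)
w3 = Hw2 = (-375, -714, -2682)
w4 = Hw3 = (6876, -5472, -14205)
The requested component of w4 is 6876.

6876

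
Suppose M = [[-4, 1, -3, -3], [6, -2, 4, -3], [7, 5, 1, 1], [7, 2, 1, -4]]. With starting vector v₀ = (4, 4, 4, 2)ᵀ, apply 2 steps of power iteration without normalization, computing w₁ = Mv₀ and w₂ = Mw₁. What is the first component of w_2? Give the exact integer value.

w1 = Mv₀ = ((-4)·4 + 1·4 + (-3)·4 + (-3)·2; 6·4 + (-2)·4 + 4·4 + (-3)·2; 7·4 + 5·4 + 1·4 + 1·2; 7·4 + 2·4 + 1·4 + (-4)·2) = (-30, 26, 54, 32)
w2 = Mw1 = ((-4)·(-30) + 1·26 + (-3)·54 + (-3)·32; 6·(-30) + (-2)·26 + 4·54 + (-3)·32; 7·(-30) + 5·26 + 1·54 + 1·32; 7·(-30) + 2·26 + 1·54 + (-4)·32) = (-112, -112, 6, -232)
The requested component of w2 is -112.

-112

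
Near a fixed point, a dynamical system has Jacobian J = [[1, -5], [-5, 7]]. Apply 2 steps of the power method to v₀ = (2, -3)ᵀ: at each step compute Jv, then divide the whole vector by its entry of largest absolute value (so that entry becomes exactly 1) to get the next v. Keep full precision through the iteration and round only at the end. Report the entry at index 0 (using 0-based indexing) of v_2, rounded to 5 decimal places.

Jv0 = (17.000000, -31.000000); divide by -31.000000 → v1 = (-0.548387, 1.000000)
Jv1 = (-5.548387, 9.741935); divide by 9.741935 → v2 = (-0.569536, 1.000000)
Requested entry of v2: 172/-302 = -0.56954

-0.56954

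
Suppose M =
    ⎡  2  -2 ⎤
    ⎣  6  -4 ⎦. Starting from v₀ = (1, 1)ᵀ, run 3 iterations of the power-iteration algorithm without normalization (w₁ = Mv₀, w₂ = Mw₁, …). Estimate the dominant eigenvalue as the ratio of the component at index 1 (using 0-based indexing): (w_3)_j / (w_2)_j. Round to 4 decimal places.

w1 = Mv₀ = (2·1 + (-2)·1; 6·1 + (-4)·1) = (0, 2)
w2 = Mw1 = (2·0 + (-2)·2; 6·0 + (-4)·2) = (-4, -8)
w3 = Mw2 = (8, 8)
Ratio at component: 8 / -8 = -1.0000

-1.0000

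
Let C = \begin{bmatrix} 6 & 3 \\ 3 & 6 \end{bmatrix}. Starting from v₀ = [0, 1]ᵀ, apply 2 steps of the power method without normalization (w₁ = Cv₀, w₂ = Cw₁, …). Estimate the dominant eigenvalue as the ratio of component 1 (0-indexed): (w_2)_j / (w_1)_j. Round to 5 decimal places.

λ ≈ 7.50000

w1 = Cv₀ = (3, 6)
w2 = Cw1 = (36, 45)
Ratio at component: 45 / 6 = 7.50000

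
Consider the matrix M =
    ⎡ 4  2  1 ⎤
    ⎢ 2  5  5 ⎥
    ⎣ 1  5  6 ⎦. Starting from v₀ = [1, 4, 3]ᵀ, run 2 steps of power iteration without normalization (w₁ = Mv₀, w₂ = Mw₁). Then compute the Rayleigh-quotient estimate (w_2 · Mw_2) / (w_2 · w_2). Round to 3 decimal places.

w1 = Mv₀ = (15, 37, 39)
w2 = Mw1 = (173, 410, 434)
Mw2 = (1946, 4566, 4827)
w2·Mw2 = 173·1946 + 410·4566 + 434·4827 = 4303636; w2·w2 = 173·173 + 410·410 + 434·434 = 386385
λ ≈ 4303636/386385 = 11.138

11.138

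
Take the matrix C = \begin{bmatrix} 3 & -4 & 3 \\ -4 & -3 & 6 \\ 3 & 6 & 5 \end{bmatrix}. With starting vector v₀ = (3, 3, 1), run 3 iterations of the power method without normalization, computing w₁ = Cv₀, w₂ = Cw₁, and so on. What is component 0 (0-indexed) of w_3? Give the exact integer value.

-270

w1 = Cv₀ = (3·3 + (-4)·3 + 3·1; (-4)·3 + (-3)·3 + 6·1; 3·3 + 6·3 + 5·1) = (0, -15, 32)
w2 = Cw1 = (3·0 + (-4)·(-15) + 3·32; (-4)·0 + (-3)·(-15) + 6·32; 3·0 + 6·(-15) + 5·32) = (156, 237, 70)
w3 = Cw2 = (-270, -915, 2240)
The requested component of w3 is -270.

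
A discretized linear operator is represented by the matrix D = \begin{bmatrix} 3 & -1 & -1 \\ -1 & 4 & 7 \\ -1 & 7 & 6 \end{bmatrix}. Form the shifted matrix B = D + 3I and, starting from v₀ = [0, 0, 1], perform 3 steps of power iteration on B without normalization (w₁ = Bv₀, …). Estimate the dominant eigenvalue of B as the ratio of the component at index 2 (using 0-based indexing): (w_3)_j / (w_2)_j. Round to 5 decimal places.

B = D + 3I has rows (6, -1, -1); (-1, 7, 7); (-1, 7, 9)
w1 = Bv₀ = (6·0 + (-1)·0 + (-1)·1; (-1)·0 + 7·0 + 7·1; (-1)·0 + 7·0 + 9·1) = (-1, 7, 9)
w2 = Bw1 = (6·(-1) + (-1)·7 + (-1)·9; (-1)·(-1) + 7·7 + 7·9; (-1)·(-1) + 7·7 + 9·9) = (-22, 113, 131)
w3 = Bw2 = (-376, 1730, 1992)
Ratio: 1992/131 = 15.20611

μ ≈ 15.20611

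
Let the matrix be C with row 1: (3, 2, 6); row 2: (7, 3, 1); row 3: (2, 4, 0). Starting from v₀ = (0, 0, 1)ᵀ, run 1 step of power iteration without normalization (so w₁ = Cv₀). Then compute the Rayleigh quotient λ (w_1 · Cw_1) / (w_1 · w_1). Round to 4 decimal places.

λ ≈ 4.4595

w1 = Cv₀ = (3·0 + 2·0 + 6·1; 7·0 + 3·0 + 1·1; 2·0 + 4·0 + 0·1) = (6, 1, 0)
Cw1 = (20, 45, 16)
w1·Cw1 = 6·20 + 1·45 + 0·16 = 165; w1·w1 = 6·6 + 1·1 + 0·0 = 37
λ ≈ 165/37 = 4.4595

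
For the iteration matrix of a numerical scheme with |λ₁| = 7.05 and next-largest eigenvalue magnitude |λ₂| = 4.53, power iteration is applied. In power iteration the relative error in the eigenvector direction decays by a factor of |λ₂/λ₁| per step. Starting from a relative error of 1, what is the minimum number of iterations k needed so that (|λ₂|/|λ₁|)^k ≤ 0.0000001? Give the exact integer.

37

|λ₂/λ₁| = 4.53/7.05 = 0.64255
Need k ≥ ln(0.0000001) / ln(0.64255) = -16.1181 / -0.4423 ≈ 36.441
Smallest integer k satisfying the bound: 37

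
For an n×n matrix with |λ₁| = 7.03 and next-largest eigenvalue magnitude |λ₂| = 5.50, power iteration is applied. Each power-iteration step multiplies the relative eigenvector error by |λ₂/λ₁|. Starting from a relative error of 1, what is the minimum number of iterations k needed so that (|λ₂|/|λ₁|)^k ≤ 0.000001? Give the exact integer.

|λ₂/λ₁| = 5.50/7.03 = 0.78236
Need k ≥ ln(0.000001) / ln(0.78236) = -13.8155 / -0.2454 ≈ 56.289
Smallest integer k satisfying the bound: 57

57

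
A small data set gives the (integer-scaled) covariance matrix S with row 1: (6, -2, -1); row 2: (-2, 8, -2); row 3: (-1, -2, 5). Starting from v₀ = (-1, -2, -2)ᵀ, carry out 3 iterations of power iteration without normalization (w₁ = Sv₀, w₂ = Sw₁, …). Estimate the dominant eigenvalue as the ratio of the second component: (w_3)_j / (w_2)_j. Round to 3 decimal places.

8.571

w1 = Sv₀ = (6·(-1) + (-2)·(-2) + (-1)·(-2); (-2)·(-1) + 8·(-2) + (-2)·(-2); (-1)·(-1) + (-2)·(-2) + 5·(-2)) = (0, -10, -5)
w2 = Sw1 = (6·0 + (-2)·(-10) + (-1)·(-5); (-2)·0 + 8·(-10) + (-2)·(-5); (-1)·0 + (-2)·(-10) + 5·(-5)) = (25, -70, -5)
w3 = Sw2 = (295, -600, 90)
Ratio at component: -600 / -70 = 8.571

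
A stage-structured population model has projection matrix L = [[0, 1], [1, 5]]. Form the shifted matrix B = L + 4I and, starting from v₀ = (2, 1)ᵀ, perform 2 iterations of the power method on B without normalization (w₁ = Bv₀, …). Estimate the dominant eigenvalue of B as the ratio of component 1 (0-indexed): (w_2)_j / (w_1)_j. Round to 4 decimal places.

μ ≈ 9.8182

B = L + 4I has rows (4, 1); (1, 9)
w1 = Bv₀ = (9, 11)
w2 = Bw1 = (47, 108)
Ratio: 108/11 = 9.8182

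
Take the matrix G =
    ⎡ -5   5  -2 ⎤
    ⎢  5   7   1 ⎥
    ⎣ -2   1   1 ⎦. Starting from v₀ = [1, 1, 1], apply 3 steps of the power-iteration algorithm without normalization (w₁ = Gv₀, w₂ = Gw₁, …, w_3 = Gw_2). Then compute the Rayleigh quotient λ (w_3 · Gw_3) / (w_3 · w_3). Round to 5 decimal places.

w1 = Gv₀ = ((-5)·1 + 5·1 + (-2)·1; 5·1 + 7·1 + 1·1; (-2)·1 + 1·1 + 1·1) = (-2, 13, 0)
w2 = Gw1 = ((-5)·(-2) + 5·13 + (-2)·0; 5·(-2) + 7·13 + 1·0; (-2)·(-2) + 1·13 + 1·0) = (75, 81, 17)
w3 = Gw2 = (-4, 959, -52)
Gw3 = (4919, 6641, 915)
w3·Gw3 = (-4)·4919 + 959·6641 + (-52)·915 = 6301463; w3·w3 = (-4)·(-4) + 959·959 + (-52)·(-52) = 922401
λ ≈ 6301463/922401 = 6.83159

λ ≈ 6.83159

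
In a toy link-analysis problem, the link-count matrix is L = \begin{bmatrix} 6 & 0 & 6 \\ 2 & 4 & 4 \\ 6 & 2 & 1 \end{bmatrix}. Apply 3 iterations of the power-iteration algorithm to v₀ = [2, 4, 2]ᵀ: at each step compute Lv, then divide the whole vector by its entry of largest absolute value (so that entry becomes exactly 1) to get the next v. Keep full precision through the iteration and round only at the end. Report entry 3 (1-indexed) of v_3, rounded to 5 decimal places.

0.79451

Lv0 = (24.000000, 28.000000, 22.000000); divide by 28.000000 → v1 = (0.857143, 1.000000, 0.785714)
Lv1 = (9.857143, 8.857143, 7.928571); divide by 9.857143 → v2 = (1.000000, 0.898551, 0.804348)
Lv2 = (10.826087, 8.811594, 8.601449); divide by 10.826087 → v3 = (1.000000, 0.813922, 0.794511)
Requested entry of v3: 2374/2988 = 0.79451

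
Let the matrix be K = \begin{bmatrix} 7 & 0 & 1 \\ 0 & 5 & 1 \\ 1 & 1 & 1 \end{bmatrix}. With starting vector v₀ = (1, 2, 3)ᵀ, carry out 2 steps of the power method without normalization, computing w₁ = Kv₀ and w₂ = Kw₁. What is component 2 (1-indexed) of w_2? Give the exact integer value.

71

w1 = Kv₀ = (10, 13, 6)
w2 = Kw1 = (76, 71, 29)
The requested component of w2 is 71.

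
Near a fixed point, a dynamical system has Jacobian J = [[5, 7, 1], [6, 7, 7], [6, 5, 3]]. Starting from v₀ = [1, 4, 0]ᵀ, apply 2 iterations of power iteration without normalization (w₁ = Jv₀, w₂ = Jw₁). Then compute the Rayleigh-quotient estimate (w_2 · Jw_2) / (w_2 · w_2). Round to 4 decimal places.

λ ≈ 16.0599

w1 = Jv₀ = (5·1 + 7·4 + 1·0; 6·1 + 7·4 + 7·0; 6·1 + 5·4 + 3·0) = (33, 34, 26)
w2 = Jw1 = (5·33 + 7·34 + 1·26; 6·33 + 7·34 + 7·26; 6·33 + 5·34 + 3·26) = (429, 618, 446)
Jw2 = (6917, 10022, 7002)
w2·Jw2 = 429·6917 + 618·10022 + 446·7002 = 12283881; w2·w2 = 429·429 + 618·618 + 446·446 = 764881
λ ≈ 12283881/764881 = 16.0599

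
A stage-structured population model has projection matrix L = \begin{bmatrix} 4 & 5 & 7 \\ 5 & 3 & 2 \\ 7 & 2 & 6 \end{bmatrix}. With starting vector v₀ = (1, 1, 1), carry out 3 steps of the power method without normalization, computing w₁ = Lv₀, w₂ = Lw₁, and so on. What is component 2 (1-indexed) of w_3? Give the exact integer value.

w1 = Lv₀ = (4·1 + 5·1 + 7·1; 5·1 + 3·1 + 2·1; 7·1 + 2·1 + 6·1) = (16, 10, 15)
w2 = Lw1 = (4·16 + 5·10 + 7·15; 5·16 + 3·10 + 2·15; 7·16 + 2·10 + 6·15) = (219, 140, 222)
w3 = Lw2 = (3130, 1959, 3145)
The requested component of w3 is 1959.

1959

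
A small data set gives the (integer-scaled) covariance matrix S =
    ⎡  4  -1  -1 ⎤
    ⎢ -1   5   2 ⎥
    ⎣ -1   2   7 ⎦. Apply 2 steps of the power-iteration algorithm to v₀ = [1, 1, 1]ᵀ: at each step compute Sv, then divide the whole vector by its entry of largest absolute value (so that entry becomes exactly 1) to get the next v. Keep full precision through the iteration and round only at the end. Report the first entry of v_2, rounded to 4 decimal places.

Sv0 = (2.00000, 6.00000, 8.00000); divide by 8.00000 → v1 = (0.25000, 0.75000, 1.00000)
Sv1 = (-0.75000, 5.50000, 8.25000); divide by 8.25000 → v2 = (-0.09091, 0.66667, 1.00000)
Requested entry of v2: -6/66 = -0.0909

-0.0909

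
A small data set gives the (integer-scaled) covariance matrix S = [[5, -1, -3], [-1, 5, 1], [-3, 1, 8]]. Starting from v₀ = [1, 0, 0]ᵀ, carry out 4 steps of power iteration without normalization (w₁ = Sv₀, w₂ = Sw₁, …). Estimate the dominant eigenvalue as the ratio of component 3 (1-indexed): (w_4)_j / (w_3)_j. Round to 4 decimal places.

w1 = Sv₀ = (5·1 + (-1)·0 + (-3)·0; (-1)·1 + 5·0 + 1·0; (-3)·1 + 1·0 + 8·0) = (5, -1, -3)
w2 = Sw1 = (5·5 + (-1)·(-1) + (-3)·(-3); (-1)·5 + 5·(-1) + 1·(-3); (-3)·5 + 1·(-1) + 8·(-3)) = (35, -13, -40)
w3 = Sw2 = (308, -140, -438)
w4 = Sw3 = (2994, -1446, -4568)
Ratio at component: -4568 / -438 = 10.4292

λ ≈ 10.4292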